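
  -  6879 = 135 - 7014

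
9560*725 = 6931000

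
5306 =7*758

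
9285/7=9285/7 = 1326.43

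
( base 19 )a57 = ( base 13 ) 18C7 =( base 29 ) 4C0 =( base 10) 3712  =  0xe80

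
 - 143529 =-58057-85472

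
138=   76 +62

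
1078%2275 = 1078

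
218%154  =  64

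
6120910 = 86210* 71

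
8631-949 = 7682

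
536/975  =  536/975 = 0.55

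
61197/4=61197/4 = 15299.25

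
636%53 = 0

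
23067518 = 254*90817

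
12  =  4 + 8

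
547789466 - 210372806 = 337416660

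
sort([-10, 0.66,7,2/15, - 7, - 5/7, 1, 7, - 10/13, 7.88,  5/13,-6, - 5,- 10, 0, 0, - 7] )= [ - 10, - 10,-7, - 7, - 6, - 5,-10/13, - 5/7, 0, 0, 2/15,5/13, 0.66, 1,7,  7, 7.88]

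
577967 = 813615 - 235648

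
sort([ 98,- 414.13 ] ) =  [ - 414.13, 98]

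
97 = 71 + 26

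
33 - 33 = 0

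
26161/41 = 26161/41 = 638.07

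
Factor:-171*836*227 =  - 32451012 = - 2^2*3^2*11^1*19^2 *227^1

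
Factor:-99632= - 2^4*13^1*479^1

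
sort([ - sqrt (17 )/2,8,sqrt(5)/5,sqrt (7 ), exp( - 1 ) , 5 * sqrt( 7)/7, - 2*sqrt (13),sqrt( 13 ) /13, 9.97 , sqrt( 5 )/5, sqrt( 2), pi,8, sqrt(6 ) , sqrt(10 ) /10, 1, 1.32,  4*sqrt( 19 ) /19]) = [ - 2*sqrt(13), - sqrt( 17) /2,sqrt( 13)/13 , sqrt (10 )/10, exp( - 1 ), sqrt( 5 ) /5,sqrt( 5 ) /5 , 4*sqrt( 19 )/19, 1, 1.32,  sqrt (2 ), 5*sqrt( 7 )/7,sqrt( 6 ), sqrt(7 ) , pi,8,8, 9.97]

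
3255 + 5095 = 8350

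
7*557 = 3899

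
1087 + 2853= 3940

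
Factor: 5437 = 5437^1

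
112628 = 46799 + 65829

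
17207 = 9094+8113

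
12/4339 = 12/4339 = 0.00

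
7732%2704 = 2324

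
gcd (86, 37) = 1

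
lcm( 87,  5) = 435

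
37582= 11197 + 26385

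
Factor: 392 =2^3*7^2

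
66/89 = 66/89 =0.74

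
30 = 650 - 620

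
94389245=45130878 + 49258367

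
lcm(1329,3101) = 9303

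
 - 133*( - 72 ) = 9576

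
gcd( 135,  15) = 15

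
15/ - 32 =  - 15/32 = - 0.47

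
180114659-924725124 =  - 744610465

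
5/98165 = 1/19633 = 0.00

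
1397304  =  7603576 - 6206272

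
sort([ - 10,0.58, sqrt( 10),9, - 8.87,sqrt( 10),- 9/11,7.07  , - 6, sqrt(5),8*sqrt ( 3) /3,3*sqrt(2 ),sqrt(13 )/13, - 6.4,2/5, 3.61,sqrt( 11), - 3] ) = [ - 10, - 8.87,-6.4 , - 6, - 3, - 9/11, sqrt(13) /13,2/5,  0.58,sqrt ( 5 ), sqrt (10 ), sqrt(10 ),sqrt(11),3.61,3*sqrt(2 ),8*sqrt(3) /3,7.07,9] 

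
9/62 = 9/62 = 0.15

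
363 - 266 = 97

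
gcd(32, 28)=4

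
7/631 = 7/631 =0.01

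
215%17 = 11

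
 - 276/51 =  -  6+ 10/17 = - 5.41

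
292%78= 58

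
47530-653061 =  - 605531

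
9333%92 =41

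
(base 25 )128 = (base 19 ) 1GI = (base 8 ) 1253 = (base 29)NG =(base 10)683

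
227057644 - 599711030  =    -  372653386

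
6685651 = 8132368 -1446717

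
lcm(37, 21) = 777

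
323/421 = 323/421 = 0.77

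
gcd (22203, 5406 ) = 3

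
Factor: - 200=- 2^3*5^2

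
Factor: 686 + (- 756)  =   - 2^1 * 5^1*7^1  =  - 70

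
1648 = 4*412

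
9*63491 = 571419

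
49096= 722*68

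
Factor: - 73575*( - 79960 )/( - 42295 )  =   - 1176611400/8459 = - 2^3*3^3*5^2* 11^( - 1 ) * 109^1*769^(-1 )*1999^1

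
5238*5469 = 28646622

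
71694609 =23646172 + 48048437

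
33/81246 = 1/2462=0.00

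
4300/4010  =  430/401 = 1.07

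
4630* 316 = 1463080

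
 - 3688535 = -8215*449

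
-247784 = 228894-476678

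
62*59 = 3658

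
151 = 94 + 57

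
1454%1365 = 89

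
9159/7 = 1308  +  3/7 = 1308.43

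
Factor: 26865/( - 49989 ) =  - 8955/16663 = - 3^2*5^1 * 19^(-1) * 199^1 * 877^(-1) 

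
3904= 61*64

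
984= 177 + 807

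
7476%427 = 217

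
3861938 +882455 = 4744393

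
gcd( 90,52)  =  2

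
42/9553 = 42/9553  =  0.00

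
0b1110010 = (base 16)72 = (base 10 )114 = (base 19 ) 60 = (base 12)96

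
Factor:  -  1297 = -1297^1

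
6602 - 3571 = 3031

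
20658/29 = 712 + 10/29  =  712.34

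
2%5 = 2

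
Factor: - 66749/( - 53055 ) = 3^ ( - 4 )*5^(-1)*131^( - 1)*66749^1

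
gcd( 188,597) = 1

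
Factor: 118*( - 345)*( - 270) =10991700 = 2^2 * 3^4*5^2*23^1*59^1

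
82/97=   82/97 = 0.85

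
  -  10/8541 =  - 10/8541 = - 0.00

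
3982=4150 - 168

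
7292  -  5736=1556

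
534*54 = 28836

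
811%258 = 37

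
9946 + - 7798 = 2148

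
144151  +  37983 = 182134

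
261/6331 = 261/6331 = 0.04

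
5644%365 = 169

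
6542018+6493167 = 13035185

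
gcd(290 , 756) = 2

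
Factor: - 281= - 281^1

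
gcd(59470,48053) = 1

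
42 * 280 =11760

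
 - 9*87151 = - 784359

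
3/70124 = 3/70124 = 0.00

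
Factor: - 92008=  -2^3 * 7^1*31^1*53^1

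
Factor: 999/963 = 3^1*37^1*107^(-1)  =  111/107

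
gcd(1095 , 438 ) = 219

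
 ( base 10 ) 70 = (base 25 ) 2k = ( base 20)3a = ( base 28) 2e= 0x46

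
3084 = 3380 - 296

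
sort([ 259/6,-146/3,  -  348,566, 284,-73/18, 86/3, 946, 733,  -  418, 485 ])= [ - 418, - 348, - 146/3, - 73/18, 86/3, 259/6, 284, 485 , 566, 733 , 946]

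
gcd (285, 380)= 95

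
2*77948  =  155896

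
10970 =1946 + 9024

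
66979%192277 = 66979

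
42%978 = 42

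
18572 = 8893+9679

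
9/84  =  3/28 = 0.11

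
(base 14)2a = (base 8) 46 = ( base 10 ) 38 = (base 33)15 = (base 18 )22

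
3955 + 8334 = 12289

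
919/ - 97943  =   - 919/97943 = - 0.01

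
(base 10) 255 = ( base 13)168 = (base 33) 7O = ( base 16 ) ff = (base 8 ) 377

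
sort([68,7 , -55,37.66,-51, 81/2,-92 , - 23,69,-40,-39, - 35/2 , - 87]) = [ - 92,-87, - 55, - 51,-40, - 39, - 23,-35/2, 7, 37.66, 81/2, 68 , 69 ]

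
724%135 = 49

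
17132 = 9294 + 7838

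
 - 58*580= -33640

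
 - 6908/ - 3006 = 3454/1503 = 2.30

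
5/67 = 5/67 = 0.07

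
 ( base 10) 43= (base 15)2D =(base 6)111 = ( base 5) 133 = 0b101011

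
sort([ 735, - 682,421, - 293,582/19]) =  [- 682, -293,582/19, 421,735]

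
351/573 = 117/191 = 0.61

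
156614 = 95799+60815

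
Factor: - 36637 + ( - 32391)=-2^2*17257^1 = - 69028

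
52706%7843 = 5648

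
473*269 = 127237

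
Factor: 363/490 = 2^( - 1 )*3^1*5^ ( - 1 ) * 7^( - 2)*11^2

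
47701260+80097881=127799141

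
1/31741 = 1/31741= 0.00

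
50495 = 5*10099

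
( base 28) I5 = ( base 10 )509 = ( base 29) HG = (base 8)775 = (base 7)1325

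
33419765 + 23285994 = 56705759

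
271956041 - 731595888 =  - 459639847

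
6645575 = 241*27575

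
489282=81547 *6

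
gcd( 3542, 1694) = 154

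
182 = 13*14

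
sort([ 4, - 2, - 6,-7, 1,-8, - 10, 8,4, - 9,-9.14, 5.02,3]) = [-10,- 9.14, - 9,- 8, - 7, - 6, - 2,1, 3, 4,4,5.02,8] 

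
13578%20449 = 13578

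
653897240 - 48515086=605382154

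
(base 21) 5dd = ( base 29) 2rq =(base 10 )2491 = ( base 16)9BB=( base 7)10156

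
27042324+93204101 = 120246425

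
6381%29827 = 6381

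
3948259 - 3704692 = 243567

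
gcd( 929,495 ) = 1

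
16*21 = 336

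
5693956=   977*5828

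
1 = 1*1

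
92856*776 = 72056256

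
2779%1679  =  1100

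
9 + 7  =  16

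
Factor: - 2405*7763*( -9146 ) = 2^1*5^1* 7^1*13^1*17^1*37^1*269^1*1109^1 = 170755957190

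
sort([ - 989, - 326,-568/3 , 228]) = [ - 989, - 326, - 568/3, 228] 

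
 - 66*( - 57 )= 3762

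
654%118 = 64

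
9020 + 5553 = 14573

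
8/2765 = 8/2765=0.00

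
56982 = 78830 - 21848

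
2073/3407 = 2073/3407 = 0.61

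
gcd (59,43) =1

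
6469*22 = 142318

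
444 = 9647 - 9203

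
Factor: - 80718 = -2^1*3^1*11^1*1223^1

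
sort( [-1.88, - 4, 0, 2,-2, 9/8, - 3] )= [ - 4, - 3, - 2, - 1.88, 0, 9/8,2 ]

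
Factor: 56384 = 2^6*881^1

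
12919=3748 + 9171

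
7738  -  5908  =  1830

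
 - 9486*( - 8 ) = 75888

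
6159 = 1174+4985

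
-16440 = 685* ( - 24 ) 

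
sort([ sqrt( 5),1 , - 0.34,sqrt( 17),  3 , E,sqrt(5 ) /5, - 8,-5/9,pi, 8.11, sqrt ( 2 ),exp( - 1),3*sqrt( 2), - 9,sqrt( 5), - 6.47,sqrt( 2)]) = [ - 9, - 8, - 6.47, - 5/9, - 0.34,exp( - 1), sqrt( 5)/5,1, sqrt( 2 ) , sqrt( 2 ),sqrt(5 ), sqrt(5),E, 3, pi, sqrt( 17),3*sqrt(2), 8.11]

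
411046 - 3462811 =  - 3051765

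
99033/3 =33011 =33011.00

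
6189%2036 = 81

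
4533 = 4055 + 478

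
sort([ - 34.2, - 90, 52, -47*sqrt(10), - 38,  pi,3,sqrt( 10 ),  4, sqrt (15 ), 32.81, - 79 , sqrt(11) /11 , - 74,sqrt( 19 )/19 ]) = [ - 47*sqrt( 10 ),-90, - 79, - 74, - 38, - 34.2,sqrt(19 )/19, sqrt( 11 )/11, 3,pi,sqrt (10 ),sqrt (15),4,32.81, 52]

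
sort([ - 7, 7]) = [ - 7, 7 ]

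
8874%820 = 674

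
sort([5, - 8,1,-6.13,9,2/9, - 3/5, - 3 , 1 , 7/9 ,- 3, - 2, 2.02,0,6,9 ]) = [ - 8, - 6.13, - 3,-3,-2, - 3/5,0, 2/9,7/9, 1,1,2.02,5,6,9, 9]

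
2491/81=30 + 61/81 = 30.75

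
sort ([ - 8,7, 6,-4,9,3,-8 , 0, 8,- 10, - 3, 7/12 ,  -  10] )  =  [ - 10, - 10, - 8 ,-8, - 4, - 3, 0,7/12, 3, 6,7, 8, 9 ]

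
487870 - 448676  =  39194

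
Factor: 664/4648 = 1/7=7^( - 1 )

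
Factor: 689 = 13^1*53^1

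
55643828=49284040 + 6359788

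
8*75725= 605800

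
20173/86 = 234 + 49/86 = 234.57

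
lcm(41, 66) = 2706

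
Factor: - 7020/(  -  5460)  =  9/7 = 3^2*7^( - 1)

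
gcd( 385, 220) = 55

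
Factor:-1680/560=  - 3  =  - 3^1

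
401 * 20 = 8020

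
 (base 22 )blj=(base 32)5ld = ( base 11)43A8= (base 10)5805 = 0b1011010101101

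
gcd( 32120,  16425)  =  365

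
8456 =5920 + 2536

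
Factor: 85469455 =5^1*  17^1*431^1 * 2333^1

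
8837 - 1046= 7791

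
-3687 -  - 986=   -  2701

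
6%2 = 0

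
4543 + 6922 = 11465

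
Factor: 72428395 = 5^1*13^1*1114283^1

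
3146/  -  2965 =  - 3146/2965 = -1.06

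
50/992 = 25/496 =0.05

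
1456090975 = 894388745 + 561702230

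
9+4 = 13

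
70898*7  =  496286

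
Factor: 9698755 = 5^1*11^2 * 17^1 *23^1*41^1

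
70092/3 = 23364  =  23364.00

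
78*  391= 30498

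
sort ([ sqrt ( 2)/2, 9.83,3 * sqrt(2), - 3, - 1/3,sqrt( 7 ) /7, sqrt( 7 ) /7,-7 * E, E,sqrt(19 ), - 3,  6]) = [ - 7*E ,-3, - 3, - 1/3, sqrt(7 )/7,sqrt( 7)/7, sqrt ( 2)/2 , E, 3*sqrt( 2),  sqrt( 19 ),  6,  9.83] 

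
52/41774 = 26/20887  =  0.00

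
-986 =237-1223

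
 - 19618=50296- 69914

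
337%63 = 22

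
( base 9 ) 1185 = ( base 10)887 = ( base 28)13j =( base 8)1567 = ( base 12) 61B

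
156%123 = 33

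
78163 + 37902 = 116065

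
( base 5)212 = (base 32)1P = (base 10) 57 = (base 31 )1Q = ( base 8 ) 71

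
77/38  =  2 + 1/38 = 2.03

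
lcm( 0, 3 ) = 0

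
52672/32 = 1646 = 1646.00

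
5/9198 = 5/9198 = 0.00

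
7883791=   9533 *827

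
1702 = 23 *74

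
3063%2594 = 469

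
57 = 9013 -8956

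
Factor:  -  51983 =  - 227^1*229^1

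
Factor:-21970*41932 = -921246040 = - 2^3 * 5^1 * 11^1 * 13^3 * 953^1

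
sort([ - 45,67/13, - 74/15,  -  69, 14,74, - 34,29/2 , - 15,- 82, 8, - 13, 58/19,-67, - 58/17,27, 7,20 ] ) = [- 82,  -  69, -67, - 45,-34, - 15,-13,- 74/15,-58/17,  58/19, 67/13,7,8, 14,29/2 , 20, 27, 74 ]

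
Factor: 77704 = 2^3*11^1*883^1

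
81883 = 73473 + 8410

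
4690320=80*58629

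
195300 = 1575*124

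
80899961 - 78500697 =2399264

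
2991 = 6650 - 3659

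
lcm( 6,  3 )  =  6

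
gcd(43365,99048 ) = 3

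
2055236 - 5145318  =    -  3090082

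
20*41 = 820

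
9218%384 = 2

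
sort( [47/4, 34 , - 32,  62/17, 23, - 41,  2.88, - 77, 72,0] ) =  [ - 77 , - 41, - 32,  0,2.88, 62/17,  47/4, 23,  34,  72] 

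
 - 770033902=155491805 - 925525707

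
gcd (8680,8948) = 4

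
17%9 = 8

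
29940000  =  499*60000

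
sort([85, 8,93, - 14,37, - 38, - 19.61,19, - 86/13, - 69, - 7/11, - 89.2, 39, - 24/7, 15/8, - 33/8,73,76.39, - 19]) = [-89.2, -69, - 38,-19.61, - 19, - 14, - 86/13 , - 33/8, - 24/7, - 7/11, 15/8,8,19,  37, 39,73,  76.39, 85,  93]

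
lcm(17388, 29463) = 1060668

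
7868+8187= 16055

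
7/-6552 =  - 1  +  935/936 = - 0.00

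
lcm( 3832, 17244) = 34488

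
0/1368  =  0 =0.00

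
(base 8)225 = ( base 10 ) 149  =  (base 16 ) 95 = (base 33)4h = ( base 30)4t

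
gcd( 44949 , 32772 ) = 3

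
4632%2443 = 2189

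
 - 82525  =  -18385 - 64140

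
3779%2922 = 857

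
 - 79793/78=-79793/78 = - 1022.99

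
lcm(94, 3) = 282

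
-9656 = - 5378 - 4278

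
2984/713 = 4+ 132/713 = 4.19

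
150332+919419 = 1069751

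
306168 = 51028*6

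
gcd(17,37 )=1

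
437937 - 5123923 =-4685986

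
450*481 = 216450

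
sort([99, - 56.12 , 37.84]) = [ - 56.12, 37.84, 99]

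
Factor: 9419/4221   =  3^ ( - 2)  *  7^( - 1)*67^(  -  1) * 9419^1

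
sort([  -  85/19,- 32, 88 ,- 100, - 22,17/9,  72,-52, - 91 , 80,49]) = [ - 100,-91, - 52, - 32, - 22, - 85/19,17/9,49, 72,80,88]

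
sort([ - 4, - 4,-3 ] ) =[ - 4, - 4, - 3 ] 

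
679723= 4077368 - 3397645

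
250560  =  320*783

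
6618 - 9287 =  - 2669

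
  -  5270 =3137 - 8407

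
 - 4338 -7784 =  - 12122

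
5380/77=69 + 67/77 = 69.87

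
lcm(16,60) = 240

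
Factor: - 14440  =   - 2^3*5^1*19^2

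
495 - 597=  - 102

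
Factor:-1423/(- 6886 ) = 2^( - 1 )*11^(  -  1) * 313^(  -  1)*1423^1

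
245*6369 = 1560405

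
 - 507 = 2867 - 3374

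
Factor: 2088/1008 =2^(-1)*7^( - 1 )*29^1  =  29/14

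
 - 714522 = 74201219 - 74915741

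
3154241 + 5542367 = 8696608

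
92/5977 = 92/5977  =  0.02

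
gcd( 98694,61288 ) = 2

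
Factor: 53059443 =3^1*37^1 * 269^1*1777^1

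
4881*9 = 43929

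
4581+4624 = 9205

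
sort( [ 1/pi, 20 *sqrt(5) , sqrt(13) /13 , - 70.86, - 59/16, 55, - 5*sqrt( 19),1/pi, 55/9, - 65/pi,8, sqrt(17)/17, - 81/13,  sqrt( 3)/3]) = [ - 70.86, - 5 * sqrt (19 ), - 65/pi, - 81/13,-59/16, sqrt (17)/17, sqrt(13)/13, 1/pi, 1/pi,sqrt (3)/3, 55/9, 8, 20*sqrt(5), 55 ] 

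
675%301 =73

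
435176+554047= 989223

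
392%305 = 87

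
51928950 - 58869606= - 6940656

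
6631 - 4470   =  2161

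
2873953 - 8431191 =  - 5557238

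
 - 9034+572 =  - 8462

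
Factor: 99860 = 2^2*5^1*4993^1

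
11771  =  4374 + 7397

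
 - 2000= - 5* 400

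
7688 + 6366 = 14054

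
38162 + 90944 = 129106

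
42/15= 2 + 4/5 = 2.80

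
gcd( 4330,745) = 5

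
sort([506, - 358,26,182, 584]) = [ - 358, 26, 182 , 506,584]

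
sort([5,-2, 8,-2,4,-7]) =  [-7, - 2,  -  2, 4,5,8] 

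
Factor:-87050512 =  - 2^4  *  5440657^1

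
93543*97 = 9073671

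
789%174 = 93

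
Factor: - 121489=-31^1*3919^1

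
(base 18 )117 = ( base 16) 15D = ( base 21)GD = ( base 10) 349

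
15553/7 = 2221 + 6/7 = 2221.86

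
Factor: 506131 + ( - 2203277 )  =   -1697146 = - 2^1*11^2*7013^1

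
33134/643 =33134/643 = 51.53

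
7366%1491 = 1402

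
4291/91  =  613/13 = 47.15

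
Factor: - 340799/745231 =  - 17^1 * 20047^1 *745231^(-1)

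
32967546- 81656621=  -  48689075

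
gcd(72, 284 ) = 4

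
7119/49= 145 + 2/7  =  145.29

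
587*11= 6457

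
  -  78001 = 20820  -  98821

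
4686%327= 108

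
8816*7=61712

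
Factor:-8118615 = -3^1 * 5^1*41^1*43^1*307^1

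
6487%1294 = 17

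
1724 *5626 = 9699224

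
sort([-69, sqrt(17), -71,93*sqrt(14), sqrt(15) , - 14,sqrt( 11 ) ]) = [ - 71, - 69,  -  14,  sqrt( 11), sqrt( 15),  sqrt( 17),93 * sqrt( 14) ]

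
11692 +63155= 74847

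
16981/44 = 385 + 41/44= 385.93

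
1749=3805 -2056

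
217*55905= 12131385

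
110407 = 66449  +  43958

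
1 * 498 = 498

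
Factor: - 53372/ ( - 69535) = 2^2 *5^(-1 )*11^1 * 1213^1 * 13907^ (-1) 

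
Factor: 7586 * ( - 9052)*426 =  - 29252769072=-2^4 * 3^1*31^1* 71^1*73^1*3793^1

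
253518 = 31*8178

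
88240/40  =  2206 = 2206.00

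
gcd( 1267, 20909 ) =7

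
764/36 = 191/9=21.22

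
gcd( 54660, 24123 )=3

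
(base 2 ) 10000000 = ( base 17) 79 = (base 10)128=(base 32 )40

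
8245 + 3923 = 12168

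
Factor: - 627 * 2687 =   -  1684749=- 3^1*11^1 *19^1*2687^1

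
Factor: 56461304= 2^3*103^1 * 68521^1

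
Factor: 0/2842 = 0 =0^1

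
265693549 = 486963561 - 221270012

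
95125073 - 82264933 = 12860140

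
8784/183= 48 = 48.00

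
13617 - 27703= -14086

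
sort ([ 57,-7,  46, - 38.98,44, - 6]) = [  -  38.98, - 7, - 6,44,46 , 57 ] 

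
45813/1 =45813 = 45813.00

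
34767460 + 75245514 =110012974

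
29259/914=32 + 11/914= 32.01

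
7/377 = 7/377 = 0.02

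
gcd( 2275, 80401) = 1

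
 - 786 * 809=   -  635874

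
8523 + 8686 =17209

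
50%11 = 6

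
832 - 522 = 310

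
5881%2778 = 325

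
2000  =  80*25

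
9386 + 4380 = 13766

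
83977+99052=183029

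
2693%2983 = 2693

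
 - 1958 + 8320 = 6362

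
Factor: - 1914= - 2^1*3^1* 11^1*29^1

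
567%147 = 126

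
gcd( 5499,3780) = 9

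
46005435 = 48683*945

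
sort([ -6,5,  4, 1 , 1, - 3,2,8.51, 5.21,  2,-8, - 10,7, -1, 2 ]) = [ - 10, - 8 ,- 6, - 3,-1 , 1, 1,2,2, 2,4,5,5.21,7 , 8.51]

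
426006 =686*621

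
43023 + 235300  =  278323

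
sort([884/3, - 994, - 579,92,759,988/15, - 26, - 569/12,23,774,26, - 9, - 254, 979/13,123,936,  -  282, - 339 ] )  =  [ - 994,  -  579,  -  339 , - 282,-254, - 569/12,  -  26, - 9,23,26, 988/15,  979/13,92, 123,884/3, 759,774,  936] 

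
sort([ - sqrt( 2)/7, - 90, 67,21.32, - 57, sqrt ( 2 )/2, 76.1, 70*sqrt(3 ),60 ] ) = [ - 90, - 57, - sqrt( 2) /7, sqrt (2) /2,21.32, 60,  67, 76.1,70 * sqrt(3 )]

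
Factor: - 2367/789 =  - 3^1 =-3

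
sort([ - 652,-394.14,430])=[ - 652, - 394.14, 430] 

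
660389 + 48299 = 708688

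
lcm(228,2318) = 13908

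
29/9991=29/9991  =  0.00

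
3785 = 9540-5755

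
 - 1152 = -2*576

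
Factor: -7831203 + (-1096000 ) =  - 8927203^1 = - 8927203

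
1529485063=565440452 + 964044611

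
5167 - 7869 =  - 2702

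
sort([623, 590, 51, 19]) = [ 19, 51, 590,623 ] 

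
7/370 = 7/370=0.02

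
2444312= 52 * 47006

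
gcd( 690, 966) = 138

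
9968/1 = 9968  =  9968.00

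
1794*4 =7176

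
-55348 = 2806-58154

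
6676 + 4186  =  10862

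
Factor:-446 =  - 2^1 * 223^1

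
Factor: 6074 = 2^1*3037^1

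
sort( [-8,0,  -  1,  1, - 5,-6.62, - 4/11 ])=[ - 8,  -  6.62, - 5, - 1,-4/11, 0, 1]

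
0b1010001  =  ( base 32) 2H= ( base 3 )10000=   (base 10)81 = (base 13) 63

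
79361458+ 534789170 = 614150628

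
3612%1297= 1018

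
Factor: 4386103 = 491^1 *8933^1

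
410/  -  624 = -1+107/312  =  - 0.66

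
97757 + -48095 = 49662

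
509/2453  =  509/2453= 0.21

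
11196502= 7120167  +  4076335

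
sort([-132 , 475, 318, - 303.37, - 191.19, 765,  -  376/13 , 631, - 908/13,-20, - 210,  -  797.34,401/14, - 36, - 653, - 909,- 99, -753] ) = [ - 909,-797.34, - 753,-653, - 303.37, - 210,-191.19, -132, - 99,-908/13, - 36,-376/13,-20,401/14,318,475, 631,765] 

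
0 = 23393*0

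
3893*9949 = 38731457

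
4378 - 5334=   -  956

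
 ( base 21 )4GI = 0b100001000110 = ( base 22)486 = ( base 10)2118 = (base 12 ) 1286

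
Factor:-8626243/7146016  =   - 2^(-5)*223313^( - 1 )*8626243^1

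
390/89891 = 390/89891 = 0.00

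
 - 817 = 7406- 8223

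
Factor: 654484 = 2^2*  163621^1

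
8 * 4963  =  39704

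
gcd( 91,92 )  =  1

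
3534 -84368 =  - 80834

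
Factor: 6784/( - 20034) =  - 64/189= -2^6*3^( - 3 )*7^(-1 ) 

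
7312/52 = 1828/13 = 140.62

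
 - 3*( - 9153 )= 27459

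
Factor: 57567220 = 2^2*5^1*2878361^1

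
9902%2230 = 982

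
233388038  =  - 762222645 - -995610683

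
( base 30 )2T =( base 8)131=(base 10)89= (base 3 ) 10022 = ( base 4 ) 1121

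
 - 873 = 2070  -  2943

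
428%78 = 38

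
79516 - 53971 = 25545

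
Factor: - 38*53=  - 2^1*19^1 *53^1 = - 2014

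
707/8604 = 707/8604 = 0.08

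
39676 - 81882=-42206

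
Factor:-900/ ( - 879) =300/293  =  2^2*3^1*5^2 * 293^ (-1)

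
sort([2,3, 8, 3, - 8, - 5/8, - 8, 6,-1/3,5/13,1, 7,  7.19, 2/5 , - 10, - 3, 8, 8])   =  [ - 10, - 8, - 8, - 3, - 5/8,-1/3,5/13, 2/5,1,2, 3, 3, 6 , 7, 7.19, 8,8, 8]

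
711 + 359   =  1070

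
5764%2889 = 2875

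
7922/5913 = 1 + 2009/5913 = 1.34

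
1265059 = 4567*277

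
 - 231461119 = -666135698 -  - 434674579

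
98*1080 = 105840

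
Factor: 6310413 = 3^3*19^1*12301^1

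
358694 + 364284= 722978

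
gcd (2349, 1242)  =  27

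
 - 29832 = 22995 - 52827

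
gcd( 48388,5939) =1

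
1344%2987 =1344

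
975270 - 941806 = 33464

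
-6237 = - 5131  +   - 1106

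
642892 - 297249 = 345643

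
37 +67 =104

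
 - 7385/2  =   - 3693 + 1/2= - 3692.50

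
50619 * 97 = 4910043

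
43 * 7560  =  325080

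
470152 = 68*6914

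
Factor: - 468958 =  - 2^1 * 7^1 * 19^1*41^1*43^1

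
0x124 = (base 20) EC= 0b100100100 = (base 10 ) 292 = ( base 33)8s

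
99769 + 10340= 110109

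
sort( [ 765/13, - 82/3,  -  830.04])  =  [- 830.04,-82/3,765/13]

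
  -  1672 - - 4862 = 3190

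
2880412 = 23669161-20788749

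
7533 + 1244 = 8777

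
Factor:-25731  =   - 3^3*953^1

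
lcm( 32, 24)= 96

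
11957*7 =83699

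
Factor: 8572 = 2^2*2143^1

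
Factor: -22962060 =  -2^2*3^2*5^1*11^1*11597^1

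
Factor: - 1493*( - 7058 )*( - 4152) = -2^4*3^1*173^1*1493^1*3529^1 = -43752090288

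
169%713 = 169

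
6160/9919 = 880/1417 = 0.62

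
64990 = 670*97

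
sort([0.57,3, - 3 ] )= [ - 3, 0.57,3] 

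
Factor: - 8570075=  - 5^2 * 342803^1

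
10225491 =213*48007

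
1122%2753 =1122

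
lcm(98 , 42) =294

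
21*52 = 1092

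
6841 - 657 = 6184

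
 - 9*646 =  - 5814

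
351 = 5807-5456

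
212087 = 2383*89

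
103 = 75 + 28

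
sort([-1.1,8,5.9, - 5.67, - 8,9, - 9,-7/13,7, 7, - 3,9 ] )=[- 9, - 8 , - 5.67, - 3 , - 1.1, - 7/13,5.9, 7, 7, 8, 9, 9]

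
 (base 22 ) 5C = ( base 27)4e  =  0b1111010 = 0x7a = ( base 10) 122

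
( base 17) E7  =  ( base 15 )115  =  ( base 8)365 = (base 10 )245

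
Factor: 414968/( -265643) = -2^3*7^( -1) * 137^ ( - 1) * 277^( -1)*51871^1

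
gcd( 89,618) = 1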